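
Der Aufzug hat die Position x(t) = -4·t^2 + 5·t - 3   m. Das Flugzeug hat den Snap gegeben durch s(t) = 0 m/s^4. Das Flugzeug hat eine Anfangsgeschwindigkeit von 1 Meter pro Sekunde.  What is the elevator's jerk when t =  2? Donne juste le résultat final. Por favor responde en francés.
La réponse est 0.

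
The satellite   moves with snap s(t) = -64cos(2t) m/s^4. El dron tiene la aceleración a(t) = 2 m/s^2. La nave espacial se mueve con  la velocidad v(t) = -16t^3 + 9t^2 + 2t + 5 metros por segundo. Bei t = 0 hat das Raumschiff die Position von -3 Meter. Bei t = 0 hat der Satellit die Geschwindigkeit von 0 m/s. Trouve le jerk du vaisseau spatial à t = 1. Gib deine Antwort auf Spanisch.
Para resolver esto, necesitamos tomar 2 derivadas de nuestra ecuación de la velocidad v(t) = -16·t^3 + 9·t^2 + 2·t + 5. Tomando d/dt de v(t), encontramos a(t) = -48·t^2 + 18·t + 2. La derivada de la aceleración da la sacudida: j(t) = 18 - 96·t. Usando j(t) = 18 - 96·t y sustituyendo t = 1, encontramos j = -78.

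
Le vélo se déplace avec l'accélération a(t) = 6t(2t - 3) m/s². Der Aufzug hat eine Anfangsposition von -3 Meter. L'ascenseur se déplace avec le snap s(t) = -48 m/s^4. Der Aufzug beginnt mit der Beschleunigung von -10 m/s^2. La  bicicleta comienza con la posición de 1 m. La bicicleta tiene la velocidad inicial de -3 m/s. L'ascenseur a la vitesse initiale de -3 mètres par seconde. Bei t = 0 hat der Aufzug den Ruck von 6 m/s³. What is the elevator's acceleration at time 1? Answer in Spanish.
Para resolver esto, necesitamos tomar 2 antiderivadas de nuestra ecuación del snap s(t) = -48. La antiderivada del snap es la sacudida. Usando j(0) = 6, obtenemos j(t) = 6 - 48·t. La integral de la sacudida es la aceleración. Usando a(0) = -10, obtenemos a(t) = -24·t^2 + 6·t - 10. Tenemos la aceleración a(t) = -24·t^2 + 6·t - 10. Sustituyendo t = 1: a(1) = -28.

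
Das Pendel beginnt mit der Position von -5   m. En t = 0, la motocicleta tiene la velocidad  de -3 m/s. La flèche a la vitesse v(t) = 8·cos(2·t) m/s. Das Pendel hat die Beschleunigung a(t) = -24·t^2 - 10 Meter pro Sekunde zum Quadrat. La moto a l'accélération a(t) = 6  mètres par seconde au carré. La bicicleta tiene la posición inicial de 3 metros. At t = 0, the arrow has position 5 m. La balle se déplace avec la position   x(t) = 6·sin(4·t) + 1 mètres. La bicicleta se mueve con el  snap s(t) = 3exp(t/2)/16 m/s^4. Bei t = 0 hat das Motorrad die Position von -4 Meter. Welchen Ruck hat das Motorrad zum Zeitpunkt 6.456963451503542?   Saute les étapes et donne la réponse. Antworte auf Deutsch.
j(6.456963451503542) = 0.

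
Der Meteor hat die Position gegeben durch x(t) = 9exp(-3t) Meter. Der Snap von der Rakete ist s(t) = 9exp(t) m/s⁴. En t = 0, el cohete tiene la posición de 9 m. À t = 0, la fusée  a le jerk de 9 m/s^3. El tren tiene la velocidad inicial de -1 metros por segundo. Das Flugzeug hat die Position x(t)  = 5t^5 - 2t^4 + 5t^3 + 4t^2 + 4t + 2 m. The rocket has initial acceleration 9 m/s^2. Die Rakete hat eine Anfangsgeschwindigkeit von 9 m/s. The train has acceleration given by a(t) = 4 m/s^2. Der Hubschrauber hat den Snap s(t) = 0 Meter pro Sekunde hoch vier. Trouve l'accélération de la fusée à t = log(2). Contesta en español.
Debemos encontrar la integral de nuestra ecuación del snap s(t) = 9·exp(t) 2 veces. Tomando ∫s(t)dt y aplicando j(0) = 9, encontramos j(t) = 9·exp(t). La integral de la sacudida, con a(0) = 9, da la aceleración: a(t) = 9·exp(t). Usando a(t) = 9·exp(t) y sustituyendo t = log(2), encontramos a = 18.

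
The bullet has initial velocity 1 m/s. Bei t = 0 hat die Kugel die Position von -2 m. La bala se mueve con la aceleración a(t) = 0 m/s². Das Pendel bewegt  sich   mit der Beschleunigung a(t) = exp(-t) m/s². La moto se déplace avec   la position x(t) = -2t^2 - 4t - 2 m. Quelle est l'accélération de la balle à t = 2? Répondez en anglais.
From the given acceleration equation a(t) = 0, we substitute t = 2 to get a = 0.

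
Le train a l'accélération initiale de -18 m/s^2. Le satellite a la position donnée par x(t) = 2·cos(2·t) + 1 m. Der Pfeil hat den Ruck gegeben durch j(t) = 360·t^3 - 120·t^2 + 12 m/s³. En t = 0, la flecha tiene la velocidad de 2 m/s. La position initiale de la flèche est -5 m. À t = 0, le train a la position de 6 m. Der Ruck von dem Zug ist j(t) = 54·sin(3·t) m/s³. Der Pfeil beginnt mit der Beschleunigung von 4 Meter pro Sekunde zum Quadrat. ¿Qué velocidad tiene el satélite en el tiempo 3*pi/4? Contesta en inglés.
Starting from position x(t) = 2·cos(2·t) + 1, we take 1 derivative. Taking d/dt of x(t), we find v(t) = -4·sin(2·t). We have velocity v(t) = -4·sin(2·t). Substituting t = 3*pi/4: v(3*pi/4) = 4.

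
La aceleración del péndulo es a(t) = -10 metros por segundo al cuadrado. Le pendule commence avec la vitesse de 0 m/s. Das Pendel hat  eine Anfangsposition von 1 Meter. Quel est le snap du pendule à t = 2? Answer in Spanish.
Partiendo de la aceleración a(t) = -10, tomamos 2 derivadas. Derivando la aceleración, obtenemos la sacudida: j(t) = 0. La derivada de la sacudida da el snap: s(t) = 0. Usando s(t) = 0 y sustituyendo t = 2, encontramos s = 0.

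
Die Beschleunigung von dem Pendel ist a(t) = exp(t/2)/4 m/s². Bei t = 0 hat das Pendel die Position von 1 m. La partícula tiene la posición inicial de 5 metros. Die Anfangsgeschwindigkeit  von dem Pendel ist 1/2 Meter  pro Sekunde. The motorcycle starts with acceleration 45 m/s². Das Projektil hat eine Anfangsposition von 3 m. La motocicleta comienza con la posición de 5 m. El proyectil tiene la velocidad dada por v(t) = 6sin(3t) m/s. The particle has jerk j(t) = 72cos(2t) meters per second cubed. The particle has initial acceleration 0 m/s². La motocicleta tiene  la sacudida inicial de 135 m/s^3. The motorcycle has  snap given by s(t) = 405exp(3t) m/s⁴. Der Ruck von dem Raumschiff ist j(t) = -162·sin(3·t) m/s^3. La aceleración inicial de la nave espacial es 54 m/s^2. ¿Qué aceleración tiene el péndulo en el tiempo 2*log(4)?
Tenemos la aceleración a(t) = exp(t/2)/4. Sustituyendo t = 2*log(4): a(2*log(4)) = 1.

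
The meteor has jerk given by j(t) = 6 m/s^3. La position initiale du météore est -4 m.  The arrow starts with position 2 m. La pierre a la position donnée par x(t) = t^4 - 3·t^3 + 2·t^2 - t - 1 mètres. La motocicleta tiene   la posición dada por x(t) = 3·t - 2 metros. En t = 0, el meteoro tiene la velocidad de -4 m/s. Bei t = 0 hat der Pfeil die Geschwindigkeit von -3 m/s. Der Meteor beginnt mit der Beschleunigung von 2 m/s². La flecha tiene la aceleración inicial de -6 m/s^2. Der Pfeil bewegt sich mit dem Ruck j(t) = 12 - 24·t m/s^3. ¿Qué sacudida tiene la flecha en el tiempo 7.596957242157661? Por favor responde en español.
Tenemos la sacudida j(t) = 12 - 24·t. Sustituyendo t = 7.596957242157661: j(7.596957242157661) = -170.326973811784.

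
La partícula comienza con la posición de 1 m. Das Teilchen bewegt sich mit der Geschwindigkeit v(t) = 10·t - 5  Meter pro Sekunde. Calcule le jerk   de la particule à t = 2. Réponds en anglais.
Starting from velocity v(t) = 10·t - 5, we take 2 derivatives. Differentiating velocity, we get acceleration: a(t) = 10. Taking d/dt of a(t), we find j(t) = 0. We have jerk j(t) = 0. Substituting t = 2: j(2) = 0.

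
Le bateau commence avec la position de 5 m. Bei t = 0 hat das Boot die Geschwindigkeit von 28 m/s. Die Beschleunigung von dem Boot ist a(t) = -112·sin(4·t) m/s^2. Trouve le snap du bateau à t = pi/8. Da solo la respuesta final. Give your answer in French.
s(pi/8) = 1792.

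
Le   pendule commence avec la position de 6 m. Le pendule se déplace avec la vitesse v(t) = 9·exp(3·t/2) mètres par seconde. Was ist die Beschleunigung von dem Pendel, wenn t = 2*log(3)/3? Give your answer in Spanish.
Para resolver esto, necesitamos tomar 1 derivada de nuestra ecuación de la velocidad v(t) = 9·exp(3·t/2). Tomando d/dt de v(t), encontramos a(t) = 27·exp(3·t/2)/2. De la ecuación de la aceleración a(t) = 27·exp(3·t/2)/2, sustituimos t = 2*log(3)/3 para obtener a = 81/2.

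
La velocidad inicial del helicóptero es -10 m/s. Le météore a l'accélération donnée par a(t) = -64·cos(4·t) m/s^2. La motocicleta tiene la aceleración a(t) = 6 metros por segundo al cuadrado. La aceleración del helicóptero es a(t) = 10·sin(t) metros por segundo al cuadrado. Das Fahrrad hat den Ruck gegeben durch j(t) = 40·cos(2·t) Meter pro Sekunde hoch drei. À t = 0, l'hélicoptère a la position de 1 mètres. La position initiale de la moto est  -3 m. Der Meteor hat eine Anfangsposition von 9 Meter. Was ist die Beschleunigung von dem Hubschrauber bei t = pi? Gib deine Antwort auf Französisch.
De l'équation de l'accélération a(t) = 10·sin(t), nous substituons t = pi pour obtenir a = 0.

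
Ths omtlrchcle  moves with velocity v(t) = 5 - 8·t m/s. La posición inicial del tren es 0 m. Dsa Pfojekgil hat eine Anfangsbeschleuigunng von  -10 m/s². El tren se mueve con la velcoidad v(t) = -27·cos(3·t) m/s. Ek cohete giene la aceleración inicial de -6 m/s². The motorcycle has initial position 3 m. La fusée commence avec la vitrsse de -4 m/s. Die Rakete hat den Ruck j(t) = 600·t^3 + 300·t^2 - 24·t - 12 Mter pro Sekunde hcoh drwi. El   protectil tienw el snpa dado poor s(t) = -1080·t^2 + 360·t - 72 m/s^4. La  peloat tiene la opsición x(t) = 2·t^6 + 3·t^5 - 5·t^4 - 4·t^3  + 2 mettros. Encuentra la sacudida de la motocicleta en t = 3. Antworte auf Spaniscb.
Para resolver esto, necesitamos tomar 2 derivadas de nuestra ecuación de la velocidad v(t) = 5 - 8·t. La derivada de la velocidad da la aceleración: a(t) = -8. La derivada de la aceleración da la sacudida: j(t) = 0. De la ecuación de la sacudida j(t) = 0, sustituimos t = 3 para obtener j = 0.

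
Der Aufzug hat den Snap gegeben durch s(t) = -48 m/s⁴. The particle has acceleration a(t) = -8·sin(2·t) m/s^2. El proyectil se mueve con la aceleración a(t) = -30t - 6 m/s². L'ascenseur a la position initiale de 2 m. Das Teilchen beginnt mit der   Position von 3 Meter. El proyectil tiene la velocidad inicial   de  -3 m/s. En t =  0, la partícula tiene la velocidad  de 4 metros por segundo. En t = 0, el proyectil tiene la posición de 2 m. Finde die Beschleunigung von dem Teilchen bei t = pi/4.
Wir haben die Beschleunigung a(t) = -8·sin(2·t). Durch Einsetzen von t = pi/4: a(pi/4) = -8.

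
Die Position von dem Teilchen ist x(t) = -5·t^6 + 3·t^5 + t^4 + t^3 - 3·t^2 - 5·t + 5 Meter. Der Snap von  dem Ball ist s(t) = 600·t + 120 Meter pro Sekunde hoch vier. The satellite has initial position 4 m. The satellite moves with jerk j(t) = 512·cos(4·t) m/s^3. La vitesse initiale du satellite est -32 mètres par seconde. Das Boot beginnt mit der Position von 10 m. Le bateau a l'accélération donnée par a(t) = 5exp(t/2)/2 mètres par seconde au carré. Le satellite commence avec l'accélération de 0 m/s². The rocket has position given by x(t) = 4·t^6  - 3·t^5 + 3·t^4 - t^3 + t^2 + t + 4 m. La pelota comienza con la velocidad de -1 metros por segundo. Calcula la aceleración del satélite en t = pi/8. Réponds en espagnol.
Para resolver esto, necesitamos tomar 1 integral de nuestra ecuación de la sacudida j(t) = 512·cos(4·t). La antiderivada de la sacudida, con a(0) = 0, da la aceleración: a(t) = 128·sin(4·t). Usando a(t) = 128·sin(4·t) y sustituyendo t = pi/8, encontramos a = 128.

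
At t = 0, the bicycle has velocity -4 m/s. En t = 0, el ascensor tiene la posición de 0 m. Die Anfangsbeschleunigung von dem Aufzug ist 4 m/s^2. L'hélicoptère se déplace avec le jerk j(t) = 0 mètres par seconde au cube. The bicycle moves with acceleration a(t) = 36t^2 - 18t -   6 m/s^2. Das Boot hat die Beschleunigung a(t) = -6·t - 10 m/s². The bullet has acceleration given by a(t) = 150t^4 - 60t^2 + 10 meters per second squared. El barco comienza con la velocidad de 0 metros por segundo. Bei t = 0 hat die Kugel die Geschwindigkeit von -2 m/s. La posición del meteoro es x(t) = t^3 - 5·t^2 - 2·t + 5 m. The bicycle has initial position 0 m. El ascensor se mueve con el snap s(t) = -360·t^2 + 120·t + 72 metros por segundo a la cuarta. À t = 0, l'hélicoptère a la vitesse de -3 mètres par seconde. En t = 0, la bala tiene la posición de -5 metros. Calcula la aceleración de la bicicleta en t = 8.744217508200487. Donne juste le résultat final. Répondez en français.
À t = 8.744217508200487, a = 2589.21231875831.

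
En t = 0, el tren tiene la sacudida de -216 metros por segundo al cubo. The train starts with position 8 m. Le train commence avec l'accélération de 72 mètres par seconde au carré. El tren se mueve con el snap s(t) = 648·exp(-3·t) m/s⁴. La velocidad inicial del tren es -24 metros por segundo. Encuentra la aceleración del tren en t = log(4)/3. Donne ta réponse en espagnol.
Necesitamos integrar nuestra ecuación del snap s(t) = 648·exp(-3·t) 2 veces. Integrando el snap y usando la condición inicial j(0) = -216, obtenemos j(t) = -216·exp(-3·t). Tomando ∫j(t)dt y aplicando a(0) = 72, encontramos a(t) = 72·exp(-3·t). Usando a(t) = 72·exp(-3·t) y sustituyendo t = log(4)/3, encontramos a = 18.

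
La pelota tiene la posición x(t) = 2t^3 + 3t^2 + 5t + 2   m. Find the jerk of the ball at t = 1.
We must differentiate our position equation x(t) = 2·t^3 + 3·t^2 + 5·t + 2 3 times. Differentiating position, we get velocity: v(t) = 6·t^2 + 6·t + 5. Differentiating velocity, we get acceleration: a(t) = 12·t + 6. The derivative of acceleration gives jerk: j(t) = 12. From the given jerk equation j(t) = 12, we substitute t = 1 to get j = 12.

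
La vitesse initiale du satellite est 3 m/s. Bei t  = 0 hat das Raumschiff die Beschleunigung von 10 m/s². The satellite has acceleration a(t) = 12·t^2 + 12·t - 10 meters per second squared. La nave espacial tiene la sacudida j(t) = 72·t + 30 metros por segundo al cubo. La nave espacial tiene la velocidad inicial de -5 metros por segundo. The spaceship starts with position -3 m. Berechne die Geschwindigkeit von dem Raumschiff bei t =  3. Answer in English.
We must find the integral of our jerk equation j(t) = 72·t + 30 2 times. Integrating jerk and using the initial condition a(0) = 10, we get a(t) = 36·t^2 + 30·t + 10. Taking ∫a(t)dt and applying v(0) = -5, we find v(t) = 12·t^3 + 15·t^2 + 10·t - 5. From the given velocity equation v(t) = 12·t^3 + 15·t^2 + 10·t - 5, we substitute t = 3 to get v = 484.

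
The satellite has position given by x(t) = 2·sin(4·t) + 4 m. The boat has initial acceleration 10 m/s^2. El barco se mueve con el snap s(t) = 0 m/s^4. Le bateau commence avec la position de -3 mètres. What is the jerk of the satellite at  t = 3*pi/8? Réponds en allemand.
Wir müssen unsere Gleichung für die Position x(t) = 2·sin(4·t) + 4 3-mal ableiten. Die Ableitung von der Position ergibt die Geschwindigkeit: v(t) = 8·cos(4·t). Durch Ableiten von der Geschwindigkeit erhalten wir die Beschleunigung: a(t) = -32·sin(4·t). Mit d/dt von a(t) finden wir j(t) = -128·cos(4·t). Mit j(t) = -128·cos(4·t) und Einsetzen von t = 3*pi/8, finden wir j = 0.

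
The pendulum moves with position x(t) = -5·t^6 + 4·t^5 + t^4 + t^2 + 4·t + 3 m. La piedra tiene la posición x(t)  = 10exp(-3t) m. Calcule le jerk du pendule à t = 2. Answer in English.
We must differentiate our position equation x(t) = -5·t^6 + 4·t^5 + t^4 + t^2 + 4·t + 3 3 times. Differentiating position, we get velocity: v(t) = -30·t^5 + 20·t^4 + 4·t^3 + 2·t + 4. Differentiating velocity, we get acceleration: a(t) = -150·t^4 + 80·t^3 + 12·t^2 + 2. The derivative of acceleration gives jerk: j(t) = -600·t^3 + 240·t^2 + 24·t. Using j(t) = -600·t^3 + 240·t^2 + 24·t and substituting t = 2, we find j = -3792.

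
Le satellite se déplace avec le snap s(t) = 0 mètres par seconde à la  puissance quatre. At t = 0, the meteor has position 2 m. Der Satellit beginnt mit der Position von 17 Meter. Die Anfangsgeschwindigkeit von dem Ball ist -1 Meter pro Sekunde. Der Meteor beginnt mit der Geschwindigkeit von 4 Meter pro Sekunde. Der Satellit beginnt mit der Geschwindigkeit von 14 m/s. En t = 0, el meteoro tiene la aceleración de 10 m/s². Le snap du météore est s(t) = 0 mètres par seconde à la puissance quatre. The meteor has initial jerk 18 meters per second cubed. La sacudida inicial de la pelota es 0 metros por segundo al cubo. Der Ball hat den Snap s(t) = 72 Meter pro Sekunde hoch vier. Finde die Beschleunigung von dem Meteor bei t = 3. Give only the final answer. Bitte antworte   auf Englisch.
The acceleration at t = 3 is a = 64.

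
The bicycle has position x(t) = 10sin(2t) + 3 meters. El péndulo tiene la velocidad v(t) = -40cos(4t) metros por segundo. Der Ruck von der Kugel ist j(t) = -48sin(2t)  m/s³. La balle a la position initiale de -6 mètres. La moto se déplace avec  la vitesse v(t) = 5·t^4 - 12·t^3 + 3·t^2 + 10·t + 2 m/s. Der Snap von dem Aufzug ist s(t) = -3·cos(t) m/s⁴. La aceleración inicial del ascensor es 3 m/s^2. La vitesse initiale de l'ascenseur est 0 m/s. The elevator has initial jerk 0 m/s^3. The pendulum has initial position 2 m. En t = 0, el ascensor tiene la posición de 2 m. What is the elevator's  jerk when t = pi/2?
To solve this, we need to take 1 antiderivative of our snap equation s(t) = -3·cos(t). Finding the integral of s(t) and using j(0) = 0: j(t) = -3·sin(t). Using j(t) = -3·sin(t) and substituting t = pi/2, we find j = -3.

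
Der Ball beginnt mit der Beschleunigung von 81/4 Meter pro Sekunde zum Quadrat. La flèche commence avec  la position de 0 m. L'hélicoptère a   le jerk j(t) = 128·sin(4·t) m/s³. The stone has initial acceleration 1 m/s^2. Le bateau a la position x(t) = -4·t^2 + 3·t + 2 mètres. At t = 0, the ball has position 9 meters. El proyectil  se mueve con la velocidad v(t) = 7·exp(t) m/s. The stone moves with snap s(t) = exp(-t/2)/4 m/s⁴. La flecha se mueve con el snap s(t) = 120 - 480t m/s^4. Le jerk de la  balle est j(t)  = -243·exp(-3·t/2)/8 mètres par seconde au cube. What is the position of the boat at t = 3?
From the given position equation x(t) = -4·t^2 + 3·t + 2, we substitute t = 3 to get x = -25.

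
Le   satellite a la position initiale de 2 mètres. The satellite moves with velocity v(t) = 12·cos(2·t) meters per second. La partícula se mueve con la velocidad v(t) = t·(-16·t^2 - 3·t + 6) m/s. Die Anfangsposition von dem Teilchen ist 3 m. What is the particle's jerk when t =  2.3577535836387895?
We must differentiate our velocity equation v(t) = t·(-16·t^2 - 3·t + 6) 2 times. Taking d/dt of v(t), we find a(t) = -16·t^2 + t·(-32·t - 3) - 3·t + 6. Taking d/dt of a(t), we find j(t) = -96·t - 6. Using j(t) = -96·t - 6 and substituting t = 2.3577535836387895, we find j = -232.344344029324.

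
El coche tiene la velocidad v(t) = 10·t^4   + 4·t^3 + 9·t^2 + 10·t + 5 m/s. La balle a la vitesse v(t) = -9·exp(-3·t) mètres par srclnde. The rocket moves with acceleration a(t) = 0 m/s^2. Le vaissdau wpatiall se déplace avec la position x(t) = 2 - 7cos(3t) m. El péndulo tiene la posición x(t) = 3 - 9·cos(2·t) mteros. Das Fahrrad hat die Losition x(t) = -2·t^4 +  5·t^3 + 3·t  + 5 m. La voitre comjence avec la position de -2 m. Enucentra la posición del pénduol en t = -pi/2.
De la ecuación de la posición x(t) = 3 - 9·cos(2·t), sustituimos t = -pi/2 para obtener x = 12.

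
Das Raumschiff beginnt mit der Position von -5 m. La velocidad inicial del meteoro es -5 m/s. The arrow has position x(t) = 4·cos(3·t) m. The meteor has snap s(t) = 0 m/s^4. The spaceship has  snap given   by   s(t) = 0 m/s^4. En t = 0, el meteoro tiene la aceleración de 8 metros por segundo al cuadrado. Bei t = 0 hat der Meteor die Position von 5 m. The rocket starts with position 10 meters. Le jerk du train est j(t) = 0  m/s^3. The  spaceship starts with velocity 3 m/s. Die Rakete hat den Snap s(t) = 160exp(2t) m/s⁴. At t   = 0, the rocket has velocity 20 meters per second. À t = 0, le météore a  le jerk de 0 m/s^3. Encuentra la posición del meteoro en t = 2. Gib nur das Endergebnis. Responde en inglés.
x(2) = 11.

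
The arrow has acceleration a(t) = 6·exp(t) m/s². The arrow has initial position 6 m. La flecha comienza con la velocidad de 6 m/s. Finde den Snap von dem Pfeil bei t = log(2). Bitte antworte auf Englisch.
We must differentiate our acceleration equation a(t) = 6·exp(t) 2 times. Differentiating acceleration, we get jerk: j(t) = 6·exp(t). Taking d/dt of j(t), we find s(t) = 6·exp(t). We have snap s(t) = 6·exp(t). Substituting t = log(2): s(log(2)) = 12.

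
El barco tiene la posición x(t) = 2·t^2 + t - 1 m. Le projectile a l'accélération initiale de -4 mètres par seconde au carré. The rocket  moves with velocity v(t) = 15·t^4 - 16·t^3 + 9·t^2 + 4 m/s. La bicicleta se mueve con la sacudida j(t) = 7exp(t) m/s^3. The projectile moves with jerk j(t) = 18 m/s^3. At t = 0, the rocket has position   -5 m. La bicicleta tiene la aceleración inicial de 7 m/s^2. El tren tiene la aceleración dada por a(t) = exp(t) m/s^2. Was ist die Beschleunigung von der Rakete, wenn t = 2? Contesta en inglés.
To solve this, we need to take 1 derivative of our velocity equation v(t) = 15·t^4 - 16·t^3 + 9·t^2 + 4. The derivative of velocity gives acceleration: a(t) = 60·t^3 - 48·t^2 + 18·t. From the given acceleration equation a(t) = 60·t^3 - 48·t^2 + 18·t, we substitute t = 2 to get a = 324.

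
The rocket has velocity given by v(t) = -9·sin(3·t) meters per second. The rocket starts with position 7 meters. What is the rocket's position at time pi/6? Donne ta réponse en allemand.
Um dies zu lösen, müssen wir 1 Integral unserer Gleichung für die Geschwindigkeit v(t) = -9·sin(3·t) finden. Durch Integration von der Geschwindigkeit und Verwendung der Anfangsbedingung x(0) = 7, erhalten wir x(t) = 3·cos(3·t) + 4. Wir haben die Position x(t) = 3·cos(3·t) + 4. Durch Einsetzen von t = pi/6: x(pi/6) = 4.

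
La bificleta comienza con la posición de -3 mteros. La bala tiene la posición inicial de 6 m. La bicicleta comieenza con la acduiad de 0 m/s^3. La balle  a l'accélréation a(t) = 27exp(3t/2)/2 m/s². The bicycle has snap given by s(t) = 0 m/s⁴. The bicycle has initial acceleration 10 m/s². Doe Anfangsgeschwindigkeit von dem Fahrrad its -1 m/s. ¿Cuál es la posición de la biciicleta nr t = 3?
Para resolver esto, necesitamos tomar 4 antiderivadas de nuestra ecuación del snap s(t) = 0. La integral del snap, con j(0) = 0, da la sacudida: j(t) = 0. Integrando la sacudida y usando la condición inicial a(0) = 10, obtenemos a(t) = 10. Tomando ∫a(t)dt y aplicando v(0) = -1, encontramos v(t) = 10·t - 1. Tomando ∫v(t)dt y aplicando x(0) = -3, encontramos x(t) = 5·t^2 - t - 3. Usando x(t) = 5·t^2 - t - 3 y sustituyendo t = 3, encontramos x = 39.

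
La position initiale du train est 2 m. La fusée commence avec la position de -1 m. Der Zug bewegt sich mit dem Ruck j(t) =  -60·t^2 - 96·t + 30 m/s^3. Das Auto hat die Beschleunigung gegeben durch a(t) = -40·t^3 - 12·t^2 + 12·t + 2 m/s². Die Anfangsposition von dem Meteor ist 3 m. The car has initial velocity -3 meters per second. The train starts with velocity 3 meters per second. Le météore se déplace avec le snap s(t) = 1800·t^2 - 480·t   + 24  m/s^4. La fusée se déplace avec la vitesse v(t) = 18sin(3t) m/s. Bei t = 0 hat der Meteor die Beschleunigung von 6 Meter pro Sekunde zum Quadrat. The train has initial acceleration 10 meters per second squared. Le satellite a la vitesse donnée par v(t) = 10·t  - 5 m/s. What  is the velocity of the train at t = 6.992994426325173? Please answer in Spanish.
Debemos encontrar la integral de nuestra ecuación de la sacudida j(t) = -60·t^2 - 96·t + 30 2 veces. La integral de la sacudida es la aceleración. Usando a(0) = 10, obtenemos a(t) = -20·t^3 - 48·t^2 + 30·t + 10. La integral de la aceleración es la velocidad. Usando v(0) = 3, obtenemos v(t) = -5·t^4 - 16·t^3 + 15·t^2 + 10·t + 3. Tenemos la velocidad v(t) = -5·t^4 - 16·t^3 + 15·t^2 + 10·t + 3. Sustituyendo t = 6.992994426325173: v(6.992994426325173) = -16622.0937267020.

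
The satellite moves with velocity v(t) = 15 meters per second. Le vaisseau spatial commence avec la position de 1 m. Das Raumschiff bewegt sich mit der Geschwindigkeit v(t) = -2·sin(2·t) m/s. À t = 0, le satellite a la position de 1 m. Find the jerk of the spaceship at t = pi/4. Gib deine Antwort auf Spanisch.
Debemos derivar nuestra ecuación de la velocidad v(t) = -2·sin(2·t) 2 veces. Tomando d/dt de v(t), encontramos a(t) = -4·cos(2·t). La derivada de la aceleración da la sacudida: j(t) = 8·sin(2·t). Usando j(t) = 8·sin(2·t) y sustituyendo t = pi/4, encontramos j = 8.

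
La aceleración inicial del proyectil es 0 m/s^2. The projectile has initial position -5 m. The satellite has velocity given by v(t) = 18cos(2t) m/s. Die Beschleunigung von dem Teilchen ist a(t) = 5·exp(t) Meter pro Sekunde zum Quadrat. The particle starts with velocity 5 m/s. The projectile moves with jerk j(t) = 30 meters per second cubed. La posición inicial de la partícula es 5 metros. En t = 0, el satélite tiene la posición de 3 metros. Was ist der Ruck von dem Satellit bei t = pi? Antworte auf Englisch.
We must differentiate our velocity equation v(t) = 18·cos(2·t) 2 times. Taking d/dt of v(t), we find a(t) = -36·sin(2·t). Differentiating acceleration, we get jerk: j(t) = -72·cos(2·t). We have jerk j(t) = -72·cos(2·t). Substituting t = pi: j(pi) = -72.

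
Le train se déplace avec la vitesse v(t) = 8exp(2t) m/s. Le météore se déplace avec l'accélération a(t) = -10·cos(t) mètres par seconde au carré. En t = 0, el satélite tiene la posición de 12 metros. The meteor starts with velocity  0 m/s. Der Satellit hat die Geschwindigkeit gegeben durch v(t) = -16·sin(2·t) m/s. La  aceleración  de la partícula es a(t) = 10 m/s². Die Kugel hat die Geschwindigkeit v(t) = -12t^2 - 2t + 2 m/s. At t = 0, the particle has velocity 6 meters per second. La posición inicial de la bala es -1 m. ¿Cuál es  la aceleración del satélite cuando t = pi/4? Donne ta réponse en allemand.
Ausgehend von der Geschwindigkeit v(t) = -16·sin(2·t), nehmen wir 1 Ableitung. Die Ableitung von der Geschwindigkeit ergibt die Beschleunigung: a(t) = -32·cos(2·t). Wir haben die Beschleunigung a(t) = -32·cos(2·t). Durch Einsetzen von t = pi/4: a(pi/4) = 0.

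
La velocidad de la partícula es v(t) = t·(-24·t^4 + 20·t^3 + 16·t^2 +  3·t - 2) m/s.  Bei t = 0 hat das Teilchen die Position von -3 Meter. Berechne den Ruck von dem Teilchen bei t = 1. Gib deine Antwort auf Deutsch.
Um dies zu lösen, müssen wir 2 Ableitungen unserer Gleichung für die Geschwindigkeit v(t) = t·(-24·t^4 + 20·t^3 + 16·t^2 + 3·t - 2) nehmen. Durch Ableiten von der Geschwindigkeit erhalten wir die Beschleunigung: a(t) = -24·t^4 + 20·t^3 + 16·t^2 + t·(-96·t^3 + 60·t^2 + 32·t + 3) + 3·t - 2. Mit d/dt von a(t) finden wir j(t) = -192·t^3 + 120·t^2 + t·(-288·t^2 + 120·t + 32) + 64·t + 6. Wir haben den Ruck j(t) = -192·t^3 + 120·t^2 + t·(-288·t^2 + 120·t + 32) + 64·t + 6. Durch Einsetzen von t = 1: j(1) = -138.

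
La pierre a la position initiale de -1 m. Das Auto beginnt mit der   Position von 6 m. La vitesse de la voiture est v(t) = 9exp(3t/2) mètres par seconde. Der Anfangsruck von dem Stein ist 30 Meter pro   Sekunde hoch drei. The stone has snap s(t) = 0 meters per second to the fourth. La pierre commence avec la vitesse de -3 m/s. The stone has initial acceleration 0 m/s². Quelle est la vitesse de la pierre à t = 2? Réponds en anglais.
To find the answer, we compute 3 integrals of s(t) = 0. Finding the antiderivative of s(t) and using j(0) = 30: j(t) = 30. Finding the antiderivative of j(t) and using a(0) = 0: a(t) = 30·t. Finding the integral of a(t) and using v(0) = -3: v(t) = 15·t^2 - 3. From the given velocity equation v(t) = 15·t^2 - 3, we substitute t = 2 to get v = 57.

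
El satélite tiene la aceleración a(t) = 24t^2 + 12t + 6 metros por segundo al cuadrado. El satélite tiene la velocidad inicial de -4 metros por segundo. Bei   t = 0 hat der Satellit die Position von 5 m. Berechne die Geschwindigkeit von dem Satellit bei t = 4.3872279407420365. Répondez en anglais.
We need to integrate our acceleration equation a(t) = 24·t^2 + 12·t + 6 1 time. Taking ∫a(t)dt and applying v(0) = -4, we find v(t) = 8·t^3 + 6·t^2 + 6·t - 4. Using v(t) = 8·t^3 + 6·t^2 + 6·t - 4 and substituting t = 4.3872279407420365, we find v = 813.364781439965.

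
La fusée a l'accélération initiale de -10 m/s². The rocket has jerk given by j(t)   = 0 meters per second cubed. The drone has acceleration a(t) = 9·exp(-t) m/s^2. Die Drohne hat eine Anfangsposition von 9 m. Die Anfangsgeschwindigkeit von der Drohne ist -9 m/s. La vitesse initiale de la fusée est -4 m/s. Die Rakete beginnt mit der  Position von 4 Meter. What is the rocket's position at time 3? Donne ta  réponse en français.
Nous devons trouver l'intégrale de notre équation du jerk j(t) = 0 3 fois. En intégrant le jerk et en utilisant la condition initiale a(0) = -10, nous obtenons a(t) = -10. L'intégrale de l'accélération, avec v(0) = -4, donne la vitesse: v(t) = -10·t - 4. En prenant ∫v(t)dt et en appliquant x(0) = 4, nous trouvons x(t) = -5·t^2 - 4·t + 4. En utilisant x(t) = -5·t^2 - 4·t + 4 et en substituant t = 3, nous trouvons x = -53.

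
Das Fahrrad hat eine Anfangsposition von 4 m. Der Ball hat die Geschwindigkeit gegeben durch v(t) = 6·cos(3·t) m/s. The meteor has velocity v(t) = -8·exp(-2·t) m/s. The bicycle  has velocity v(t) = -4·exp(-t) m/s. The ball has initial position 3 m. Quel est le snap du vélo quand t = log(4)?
Pour résoudre ceci, nous devons prendre 3 dérivées de notre équation de la vitesse v(t) = -4·exp(-t). La dérivée de la vitesse donne l'accélération: a(t) = 4·exp(-t). En dérivant l'accélération, nous obtenons le jerk: j(t) = -4·exp(-t). La dérivée du jerk donne le snap: s(t) = 4·exp(-t). Nous avons le snap s(t) = 4·exp(-t). En substituant t = log(4): s(log(4)) = 1.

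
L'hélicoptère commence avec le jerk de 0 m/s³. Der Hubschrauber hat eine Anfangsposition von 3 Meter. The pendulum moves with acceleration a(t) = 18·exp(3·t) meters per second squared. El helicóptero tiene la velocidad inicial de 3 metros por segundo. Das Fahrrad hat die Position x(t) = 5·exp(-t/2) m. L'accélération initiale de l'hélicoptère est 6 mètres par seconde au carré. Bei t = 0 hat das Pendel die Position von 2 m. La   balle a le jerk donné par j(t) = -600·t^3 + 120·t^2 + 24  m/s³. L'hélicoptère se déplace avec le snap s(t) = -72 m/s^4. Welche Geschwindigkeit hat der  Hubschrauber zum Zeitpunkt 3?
Um dies zu lösen, müssen wir 3 Integrale unserer Gleichung für den Snap s(t) = -72 finden. Mit ∫s(t)dt und Anwendung von j(0) = 0, finden wir j(t) = -72·t. Die Stammfunktion von dem Ruck ist die Beschleunigung. Mit a(0) = 6 erhalten wir a(t) = 6 - 36·t^2. Mit ∫a(t)dt und Anwendung von v(0) = 3, finden wir v(t) = -12·t^3 + 6·t + 3. Mit v(t) = -12·t^3 + 6·t + 3 und Einsetzen von t = 3, finden wir v = -303.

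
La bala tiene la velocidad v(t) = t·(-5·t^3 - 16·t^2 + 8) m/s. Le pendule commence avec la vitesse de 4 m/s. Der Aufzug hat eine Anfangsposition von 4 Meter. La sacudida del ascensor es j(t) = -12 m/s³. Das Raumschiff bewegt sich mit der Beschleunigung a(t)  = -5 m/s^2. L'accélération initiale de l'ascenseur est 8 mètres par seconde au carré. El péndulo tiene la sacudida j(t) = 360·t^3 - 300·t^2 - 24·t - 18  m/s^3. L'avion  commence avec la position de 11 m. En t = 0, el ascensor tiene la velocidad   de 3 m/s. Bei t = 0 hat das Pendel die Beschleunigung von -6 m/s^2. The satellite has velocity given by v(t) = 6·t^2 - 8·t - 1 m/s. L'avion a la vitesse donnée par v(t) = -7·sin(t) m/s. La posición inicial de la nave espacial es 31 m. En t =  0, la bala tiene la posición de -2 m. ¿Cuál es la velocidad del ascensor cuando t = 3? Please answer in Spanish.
Debemos encontrar la antiderivada de nuestra ecuación de la sacudida j(t) = -12 2 veces. La antiderivada de la sacudida, con a(0) = 8, da la aceleración: a(t) = 8 - 12·t. La integral de la aceleración, con v(0) = 3, da la velocidad: v(t) = -6·t^2 + 8·t + 3. Usando v(t) = -6·t^2 + 8·t + 3 y sustituyendo t = 3, encontramos v = -27.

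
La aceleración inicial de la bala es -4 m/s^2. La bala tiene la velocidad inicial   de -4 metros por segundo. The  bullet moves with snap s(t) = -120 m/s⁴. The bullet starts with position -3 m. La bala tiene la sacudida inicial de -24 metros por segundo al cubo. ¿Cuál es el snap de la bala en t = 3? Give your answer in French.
En utilisant s(t) = -120 et en substituant t = 3, nous trouvons s = -120.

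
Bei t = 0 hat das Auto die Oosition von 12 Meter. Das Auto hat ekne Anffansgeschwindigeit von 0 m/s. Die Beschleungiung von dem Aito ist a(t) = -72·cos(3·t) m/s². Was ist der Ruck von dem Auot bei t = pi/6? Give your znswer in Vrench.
Nous devons dériver notre équation de l'accélération a(t) = -72·cos(3·t) 1 fois. En dérivant l'accélération, nous obtenons le jerk: j(t) = 216·sin(3·t). En utilisant j(t) = 216·sin(3·t) et en substituant t = pi/6, nous trouvons j = 216.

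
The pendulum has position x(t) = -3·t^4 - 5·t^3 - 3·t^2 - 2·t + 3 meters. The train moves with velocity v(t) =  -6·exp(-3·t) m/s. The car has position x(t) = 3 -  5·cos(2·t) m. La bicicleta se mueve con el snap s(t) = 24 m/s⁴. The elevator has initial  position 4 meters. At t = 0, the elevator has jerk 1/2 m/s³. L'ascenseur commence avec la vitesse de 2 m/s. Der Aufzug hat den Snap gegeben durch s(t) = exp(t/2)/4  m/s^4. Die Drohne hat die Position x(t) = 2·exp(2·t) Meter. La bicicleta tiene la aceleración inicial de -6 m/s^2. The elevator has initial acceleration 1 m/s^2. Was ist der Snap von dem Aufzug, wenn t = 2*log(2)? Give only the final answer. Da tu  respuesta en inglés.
The answer is 1/2.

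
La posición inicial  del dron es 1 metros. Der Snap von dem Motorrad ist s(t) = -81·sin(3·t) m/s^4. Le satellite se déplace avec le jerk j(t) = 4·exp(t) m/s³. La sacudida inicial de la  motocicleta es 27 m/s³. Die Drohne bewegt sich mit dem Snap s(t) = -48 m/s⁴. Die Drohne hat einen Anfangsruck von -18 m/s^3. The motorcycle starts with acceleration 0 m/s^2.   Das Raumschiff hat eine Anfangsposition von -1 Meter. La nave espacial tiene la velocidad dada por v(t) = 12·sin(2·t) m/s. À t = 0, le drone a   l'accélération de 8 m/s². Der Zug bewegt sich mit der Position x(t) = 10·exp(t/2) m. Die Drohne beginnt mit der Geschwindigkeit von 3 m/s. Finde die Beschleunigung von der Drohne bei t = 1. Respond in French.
Nous devons trouver l'intégrale de notre équation du snap s(t) = -48 2 fois. En intégrant le snap et en utilisant la condition initiale j(0) = -18, nous obtenons j(t) = -48·t - 18. En intégrant le jerk et en utilisant la condition initiale a(0) = 8, nous obtenons a(t) = -24·t^2 - 18·t + 8. De l'équation de l'accélération a(t) = -24·t^2 - 18·t + 8, nous substituons t = 1 pour obtenir a = -34.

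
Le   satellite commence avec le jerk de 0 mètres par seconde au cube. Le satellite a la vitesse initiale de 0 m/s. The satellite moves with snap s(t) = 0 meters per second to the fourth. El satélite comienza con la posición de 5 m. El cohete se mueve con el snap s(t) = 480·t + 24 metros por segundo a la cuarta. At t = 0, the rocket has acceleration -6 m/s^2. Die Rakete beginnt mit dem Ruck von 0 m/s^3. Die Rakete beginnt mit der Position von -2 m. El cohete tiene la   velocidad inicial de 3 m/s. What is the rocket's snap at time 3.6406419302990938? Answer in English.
We have snap s(t) = 480·t + 24. Substituting t = 3.6406419302990938: s(3.6406419302990938) = 1771.50812654356.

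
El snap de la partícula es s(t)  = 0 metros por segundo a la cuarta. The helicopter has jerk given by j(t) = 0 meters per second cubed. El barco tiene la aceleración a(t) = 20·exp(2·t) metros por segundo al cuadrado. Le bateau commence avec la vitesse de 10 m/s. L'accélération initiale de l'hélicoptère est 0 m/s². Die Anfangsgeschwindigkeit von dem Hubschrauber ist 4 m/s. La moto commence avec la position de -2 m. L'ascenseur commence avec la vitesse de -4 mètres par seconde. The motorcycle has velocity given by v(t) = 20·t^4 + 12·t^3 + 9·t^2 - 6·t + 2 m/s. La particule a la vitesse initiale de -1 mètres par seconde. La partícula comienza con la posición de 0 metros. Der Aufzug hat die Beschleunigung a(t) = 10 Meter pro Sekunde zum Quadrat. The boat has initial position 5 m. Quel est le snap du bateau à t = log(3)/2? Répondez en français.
En partant de l'accélération a(t) = 20·exp(2·t), nous prenons 2 dérivées. En prenant d/dt de a(t), nous trouvons j(t) = 40·exp(2·t). En dérivant le jerk, nous obtenons le snap: s(t) = 80·exp(2·t). De l'équation du snap s(t) = 80·exp(2·t), nous substituons t = log(3)/2 pour obtenir s = 240.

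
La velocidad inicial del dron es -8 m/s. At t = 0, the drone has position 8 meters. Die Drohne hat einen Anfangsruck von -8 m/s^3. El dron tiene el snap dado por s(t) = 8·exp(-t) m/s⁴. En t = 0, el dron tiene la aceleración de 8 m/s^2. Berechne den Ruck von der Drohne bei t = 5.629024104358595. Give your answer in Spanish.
Debemos encontrar la antiderivada de nuestra ecuación del snap s(t) = 8·exp(-t) 1 vez. Tomando ∫s(t)dt y aplicando j(0) = -8, encontramos j(t) = -8·exp(-t). Usando j(t) = -8·exp(-t) y sustituyendo t = 5.629024104358595, encontramos j = -0.0287366328939091.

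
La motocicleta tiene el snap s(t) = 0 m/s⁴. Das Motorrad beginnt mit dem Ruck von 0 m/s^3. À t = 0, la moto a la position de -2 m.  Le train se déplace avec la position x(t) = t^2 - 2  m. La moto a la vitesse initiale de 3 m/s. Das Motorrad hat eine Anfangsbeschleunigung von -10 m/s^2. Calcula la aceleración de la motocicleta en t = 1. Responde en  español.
Partiendo del snap s(t) = 0, tomamos 2 integrales. Tomando ∫s(t)dt y aplicando j(0) = 0, encontramos j(t) = 0. La integral de la sacudida es la aceleración. Usando a(0) = -10, obtenemos a(t) = -10. De la ecuación de la aceleración a(t) = -10, sustituimos t = 1 para obtener a = -10.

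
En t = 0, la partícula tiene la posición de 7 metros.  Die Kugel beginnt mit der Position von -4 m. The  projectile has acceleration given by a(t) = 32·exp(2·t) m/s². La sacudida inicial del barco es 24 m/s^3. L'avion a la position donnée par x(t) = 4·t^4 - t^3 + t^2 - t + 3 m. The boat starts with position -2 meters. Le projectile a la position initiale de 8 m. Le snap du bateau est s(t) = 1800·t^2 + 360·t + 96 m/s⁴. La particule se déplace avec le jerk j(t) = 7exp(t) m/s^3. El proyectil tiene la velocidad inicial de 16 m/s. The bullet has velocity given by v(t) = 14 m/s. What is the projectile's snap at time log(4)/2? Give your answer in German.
Um dies zu lösen, müssen wir 2 Ableitungen unserer Gleichung für die Beschleunigung a(t) = 32·exp(2·t) nehmen. Die Ableitung von der Beschleunigung ergibt den Ruck: j(t) = 64·exp(2·t). Durch Ableiten von dem Ruck erhalten wir den Snap: s(t) = 128·exp(2·t). Aus der Gleichung für den Snap s(t) = 128·exp(2·t), setzen wir t = log(4)/2 ein und erhalten s = 512.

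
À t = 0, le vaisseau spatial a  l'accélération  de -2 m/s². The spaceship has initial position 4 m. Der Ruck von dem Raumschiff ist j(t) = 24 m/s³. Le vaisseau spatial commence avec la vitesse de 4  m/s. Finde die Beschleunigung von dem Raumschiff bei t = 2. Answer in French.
Nous devons intégrer notre équation du jerk j(t) = 24 1 fois. L'intégrale du jerk est l'accélération. En utilisant a(0) = -2, nous obtenons a(t) = 24·t - 2. En utilisant a(t) = 24·t - 2 et en substituant t = 2, nous trouvons a = 46.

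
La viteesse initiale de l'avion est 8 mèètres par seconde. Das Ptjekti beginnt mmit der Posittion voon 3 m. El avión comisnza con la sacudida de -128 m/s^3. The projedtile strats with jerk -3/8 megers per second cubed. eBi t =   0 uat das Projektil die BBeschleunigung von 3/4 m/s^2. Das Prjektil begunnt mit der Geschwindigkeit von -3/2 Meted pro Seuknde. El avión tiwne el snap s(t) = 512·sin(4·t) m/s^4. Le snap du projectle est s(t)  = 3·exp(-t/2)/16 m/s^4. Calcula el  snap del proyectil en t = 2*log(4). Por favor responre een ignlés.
Using s(t) = 3·exp(-t/2)/16 and substituting t = 2*log(4), we find s = 3/64.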